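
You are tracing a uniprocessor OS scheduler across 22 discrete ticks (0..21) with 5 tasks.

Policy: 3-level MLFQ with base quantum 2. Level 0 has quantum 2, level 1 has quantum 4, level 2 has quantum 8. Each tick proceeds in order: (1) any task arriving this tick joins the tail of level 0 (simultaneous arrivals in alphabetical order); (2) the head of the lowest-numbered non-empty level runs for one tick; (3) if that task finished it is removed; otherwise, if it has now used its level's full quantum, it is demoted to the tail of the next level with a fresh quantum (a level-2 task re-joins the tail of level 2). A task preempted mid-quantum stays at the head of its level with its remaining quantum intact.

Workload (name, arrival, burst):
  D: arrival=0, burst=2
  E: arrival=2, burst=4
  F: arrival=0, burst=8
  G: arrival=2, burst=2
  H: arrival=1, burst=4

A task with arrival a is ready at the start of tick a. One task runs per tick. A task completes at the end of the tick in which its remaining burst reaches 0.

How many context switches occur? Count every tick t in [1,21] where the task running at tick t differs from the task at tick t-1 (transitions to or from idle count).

context switches = 9

t=0: L0/L1/L2 = DF/-/- → run D
t=1: L0/L1/L2 = DFH/-/- → run D
t=2: L0/L1/L2 = FHEG/-/- → run F
t=3: L0/L1/L2 = FHEG/-/- → run F
t=4: L0/L1/L2 = HEG/F/- → run H
t=5: L0/L1/L2 = HEG/F/- → run H
t=6: L0/L1/L2 = EG/FH/- → run E
t=7: L0/L1/L2 = EG/FH/- → run E
t=8: L0/L1/L2 = G/FHE/- → run G
t=9: L0/L1/L2 = G/FHE/- → run G
t=10: L0/L1/L2 = -/FHE/- → run F
t=11: L0/L1/L2 = -/FHE/- → run F
t=12: L0/L1/L2 = -/FHE/- → run F
t=13: L0/L1/L2 = -/FHE/- → run F
t=14: L0/L1/L2 = -/HE/F → run H
t=15: L0/L1/L2 = -/HE/F → run H
t=16: L0/L1/L2 = -/E/F → run E
t=17: L0/L1/L2 = -/E/F → run E
t=18: L0/L1/L2 = -/-/F → run F
t=19: L0/L1/L2 = -/-/F → run F
t=20: (idle)
t=21: (idle)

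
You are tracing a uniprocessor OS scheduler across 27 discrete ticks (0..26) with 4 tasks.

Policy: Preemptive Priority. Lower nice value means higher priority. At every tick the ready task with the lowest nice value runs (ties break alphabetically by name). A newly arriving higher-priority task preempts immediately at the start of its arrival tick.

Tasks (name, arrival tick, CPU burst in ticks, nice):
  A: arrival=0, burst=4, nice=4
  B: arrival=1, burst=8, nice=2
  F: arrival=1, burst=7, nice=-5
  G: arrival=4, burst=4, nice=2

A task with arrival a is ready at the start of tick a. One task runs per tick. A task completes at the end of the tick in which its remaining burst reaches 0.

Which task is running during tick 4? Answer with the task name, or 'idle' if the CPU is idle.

running at tick 4 = F

t=0: ready={A} → run A
t=1: ready={A,B,F} → run F
t=2: ready={A,B,F} → run F
t=3: ready={A,B,F} → run F
t=4: ready={A,B,F,G} → run F
t=5: ready={A,B,F,G} → run F
t=6: ready={A,B,F,G} → run F
t=7: ready={A,B,F,G} → run F
t=8: ready={A,B,G} → run B
t=9: ready={A,B,G} → run B
t=10: ready={A,B,G} → run B
t=11: ready={A,B,G} → run B
t=12: ready={A,B,G} → run B
t=13: ready={A,B,G} → run B
t=14: ready={A,B,G} → run B
t=15: ready={A,B,G} → run B
t=16: ready={A,G} → run G
t=17: ready={A,G} → run G
t=18: ready={A,G} → run G
t=19: ready={A,G} → run G
t=20: ready={A} → run A
t=21: ready={A} → run A
t=22: ready={A} → run A
t=23: (idle)
t=24: (idle)
t=25: (idle)
t=26: (idle)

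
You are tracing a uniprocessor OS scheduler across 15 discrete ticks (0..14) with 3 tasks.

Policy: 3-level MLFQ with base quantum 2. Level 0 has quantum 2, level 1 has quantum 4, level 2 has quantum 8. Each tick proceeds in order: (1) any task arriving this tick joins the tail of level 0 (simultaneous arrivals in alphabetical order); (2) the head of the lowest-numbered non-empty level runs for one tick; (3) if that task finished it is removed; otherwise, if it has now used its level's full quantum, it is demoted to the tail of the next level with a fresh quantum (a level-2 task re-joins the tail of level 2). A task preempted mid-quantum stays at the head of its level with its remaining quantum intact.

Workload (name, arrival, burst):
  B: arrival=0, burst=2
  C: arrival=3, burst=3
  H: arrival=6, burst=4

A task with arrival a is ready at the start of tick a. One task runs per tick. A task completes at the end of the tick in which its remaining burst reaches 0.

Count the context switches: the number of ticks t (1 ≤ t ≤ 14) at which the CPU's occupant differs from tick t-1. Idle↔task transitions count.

context switches = 4

t=0: L0/L1/L2 = B/-/- → run B
t=1: L0/L1/L2 = B/-/- → run B
t=2: (idle)
t=3: L0/L1/L2 = C/-/- → run C
t=4: L0/L1/L2 = C/-/- → run C
t=5: L0/L1/L2 = -/C/- → run C
t=6: L0/L1/L2 = H/-/- → run H
t=7: L0/L1/L2 = H/-/- → run H
t=8: L0/L1/L2 = -/H/- → run H
t=9: L0/L1/L2 = -/H/- → run H
t=10: (idle)
t=11: (idle)
t=12: (idle)
t=13: (idle)
t=14: (idle)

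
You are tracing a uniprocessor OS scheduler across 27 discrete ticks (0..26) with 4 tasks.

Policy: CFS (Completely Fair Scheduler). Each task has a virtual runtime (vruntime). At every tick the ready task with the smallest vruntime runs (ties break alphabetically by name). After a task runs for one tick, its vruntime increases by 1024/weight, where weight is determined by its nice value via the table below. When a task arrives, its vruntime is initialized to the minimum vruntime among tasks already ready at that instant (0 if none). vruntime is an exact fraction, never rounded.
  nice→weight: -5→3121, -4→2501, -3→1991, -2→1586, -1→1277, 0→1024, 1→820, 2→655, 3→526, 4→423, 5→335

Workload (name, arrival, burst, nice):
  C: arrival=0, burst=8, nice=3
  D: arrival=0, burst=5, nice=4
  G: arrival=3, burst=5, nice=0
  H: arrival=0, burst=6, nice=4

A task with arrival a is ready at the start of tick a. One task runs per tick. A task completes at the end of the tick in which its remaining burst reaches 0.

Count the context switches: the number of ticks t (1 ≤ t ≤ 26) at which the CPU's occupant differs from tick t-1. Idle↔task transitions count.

t=0: vr[C=0 D=0 H=0] → run C
t=1: vr[C=512/263 D=0 H=0] → run D
t=2: vr[C=512/263 D=1024/423 H=0] → run H
t=3: vr[C=512/263 D=1024/423 G=512/263 H=1024/423] → run C
t=4: vr[C=1024/263 D=1024/423 G=512/263 H=1024/423] → run G
t=5: vr[C=1024/263 D=1024/423 G=775/263 H=1024/423] → run D
t=6: vr[C=1024/263 D=2048/423 G=775/263 H=1024/423] → run H
t=7: vr[C=1024/263 D=2048/423 G=775/263 H=2048/423] → run G
t=8: vr[C=1024/263 D=2048/423 G=1038/263 H=2048/423] → run C
t=9: vr[C=1536/263 D=2048/423 G=1038/263 H=2048/423] → run G
t=10: vr[C=1536/263 D=2048/423 G=1301/263 H=2048/423] → run D
t=11: vr[C=1536/263 D=1024/141 G=1301/263 H=2048/423] → run H
t=12: vr[C=1536/263 D=1024/141 G=1301/263 H=1024/141] → run G
t=13: vr[C=1536/263 D=1024/141 G=1564/263 H=1024/141] → run C
t=14: vr[C=2048/263 D=1024/141 G=1564/263 H=1024/141] → run G
t=15: vr[C=2048/263 D=1024/141 H=1024/141] → run D
t=16: vr[C=2048/263 D=4096/423 H=1024/141] → run H
t=17: vr[C=2048/263 D=4096/423 H=4096/423] → run C
t=18: vr[C=2560/263 D=4096/423 H=4096/423] → run D
t=19: vr[C=2560/263 H=4096/423] → run H
t=20: vr[C=2560/263 H=5120/423] → run C
t=21: vr[C=3072/263 H=5120/423] → run C
t=22: vr[C=3584/263 H=5120/423] → run H
t=23: vr[C=3584/263] → run C
t=24: (idle)
t=25: (idle)
t=26: (idle)

context switches = 23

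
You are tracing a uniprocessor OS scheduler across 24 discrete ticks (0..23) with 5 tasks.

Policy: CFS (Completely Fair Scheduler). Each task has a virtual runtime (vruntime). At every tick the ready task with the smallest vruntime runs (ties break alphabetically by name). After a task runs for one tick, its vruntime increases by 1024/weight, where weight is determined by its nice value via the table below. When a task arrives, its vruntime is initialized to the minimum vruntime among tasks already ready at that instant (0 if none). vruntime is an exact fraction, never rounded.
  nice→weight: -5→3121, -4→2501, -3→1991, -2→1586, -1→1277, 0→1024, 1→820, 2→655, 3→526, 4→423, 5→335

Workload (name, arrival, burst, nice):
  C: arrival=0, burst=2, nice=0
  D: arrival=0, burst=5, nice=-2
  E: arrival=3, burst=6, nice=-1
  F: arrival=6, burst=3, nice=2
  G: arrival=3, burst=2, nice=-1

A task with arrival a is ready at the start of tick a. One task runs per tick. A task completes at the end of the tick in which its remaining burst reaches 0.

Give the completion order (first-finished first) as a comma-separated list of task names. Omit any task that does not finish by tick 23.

t=0: vr[C=0 D=0] → run C
t=1: vr[C=1 D=0] → run D
t=2: vr[C=1 D=512/793] → run D
t=3: vr[C=1 D=1024/793 E=1 G=1] → run C
t=4: vr[D=1024/793 E=1 G=1] → run E
t=5: vr[D=1024/793 E=2301/1277 G=1] → run G
t=6: vr[D=1024/793 E=2301/1277 F=1024/793 G=2301/1277] → run D
t=7: vr[D=1536/793 E=2301/1277 F=1024/793 G=2301/1277] → run F
t=8: vr[D=1536/793 E=2301/1277 F=1482752/519415 G=2301/1277] → run E
t=9: vr[D=1536/793 E=3325/1277 F=1482752/519415 G=2301/1277] → run G
t=10: vr[D=1536/793 E=3325/1277 F=1482752/519415] → run D
t=11: vr[D=2048/793 E=3325/1277 F=1482752/519415] → run D
t=12: vr[E=3325/1277 F=1482752/519415] → run E
t=13: vr[E=4349/1277 F=1482752/519415] → run F
t=14: vr[E=4349/1277 F=2294784/519415] → run E
t=15: vr[E=5373/1277 F=2294784/519415] → run E
t=16: vr[E=6397/1277 F=2294784/519415] → run F
t=17: vr[E=6397/1277] → run E
t=18: (idle)
t=19: (idle)
t=20: (idle)
t=21: (idle)
t=22: (idle)
t=23: (idle)

completion order = C, G, D, F, E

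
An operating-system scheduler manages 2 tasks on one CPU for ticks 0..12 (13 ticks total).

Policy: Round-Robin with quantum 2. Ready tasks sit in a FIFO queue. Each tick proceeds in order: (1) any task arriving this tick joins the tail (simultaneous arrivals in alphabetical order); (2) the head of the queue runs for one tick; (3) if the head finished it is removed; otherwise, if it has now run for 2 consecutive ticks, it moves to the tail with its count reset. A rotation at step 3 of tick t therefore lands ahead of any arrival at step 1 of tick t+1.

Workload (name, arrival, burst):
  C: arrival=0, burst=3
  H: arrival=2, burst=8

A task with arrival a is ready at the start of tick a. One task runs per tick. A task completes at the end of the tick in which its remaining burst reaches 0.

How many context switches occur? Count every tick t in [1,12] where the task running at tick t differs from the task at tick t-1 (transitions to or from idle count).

context switches = 2

t=0: queue=[C] q_used=0 → run C
t=1: queue=[C] q_used=1 → run C
t=2: queue=[C,H] q_used=0 → run C
t=3: queue=[H] q_used=0 → run H
t=4: queue=[H] q_used=1 → run H
t=5: queue=[H] q_used=0 → run H
t=6: queue=[H] q_used=1 → run H
t=7: queue=[H] q_used=0 → run H
t=8: queue=[H] q_used=1 → run H
t=9: queue=[H] q_used=0 → run H
t=10: queue=[H] q_used=1 → run H
t=11: (idle)
t=12: (idle)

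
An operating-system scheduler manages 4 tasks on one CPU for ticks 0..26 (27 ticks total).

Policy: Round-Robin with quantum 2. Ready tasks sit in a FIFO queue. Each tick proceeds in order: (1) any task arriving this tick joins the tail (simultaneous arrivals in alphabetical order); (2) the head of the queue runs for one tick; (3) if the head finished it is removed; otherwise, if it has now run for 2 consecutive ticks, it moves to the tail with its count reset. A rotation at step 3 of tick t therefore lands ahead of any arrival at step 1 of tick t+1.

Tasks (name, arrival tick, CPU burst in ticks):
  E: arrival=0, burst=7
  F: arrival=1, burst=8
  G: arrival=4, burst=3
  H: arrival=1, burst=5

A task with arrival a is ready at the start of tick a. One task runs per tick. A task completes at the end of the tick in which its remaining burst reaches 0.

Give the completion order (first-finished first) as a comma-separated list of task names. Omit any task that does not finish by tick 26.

t=0: queue=[E] q_used=0 → run E
t=1: queue=[E,F,H] q_used=1 → run E
t=2: queue=[F,H,E] q_used=0 → run F
t=3: queue=[F,H,E] q_used=1 → run F
t=4: queue=[H,E,F,G] q_used=0 → run H
t=5: queue=[H,E,F,G] q_used=1 → run H
t=6: queue=[E,F,G,H] q_used=0 → run E
t=7: queue=[E,F,G,H] q_used=1 → run E
t=8: queue=[F,G,H,E] q_used=0 → run F
t=9: queue=[F,G,H,E] q_used=1 → run F
t=10: queue=[G,H,E,F] q_used=0 → run G
t=11: queue=[G,H,E,F] q_used=1 → run G
t=12: queue=[H,E,F,G] q_used=0 → run H
t=13: queue=[H,E,F,G] q_used=1 → run H
t=14: queue=[E,F,G,H] q_used=0 → run E
t=15: queue=[E,F,G,H] q_used=1 → run E
t=16: queue=[F,G,H,E] q_used=0 → run F
t=17: queue=[F,G,H,E] q_used=1 → run F
t=18: queue=[G,H,E,F] q_used=0 → run G
t=19: queue=[H,E,F] q_used=0 → run H
t=20: queue=[E,F] q_used=0 → run E
t=21: queue=[F] q_used=0 → run F
t=22: queue=[F] q_used=1 → run F
t=23: (idle)
t=24: (idle)
t=25: (idle)
t=26: (idle)

completion order = G, H, E, F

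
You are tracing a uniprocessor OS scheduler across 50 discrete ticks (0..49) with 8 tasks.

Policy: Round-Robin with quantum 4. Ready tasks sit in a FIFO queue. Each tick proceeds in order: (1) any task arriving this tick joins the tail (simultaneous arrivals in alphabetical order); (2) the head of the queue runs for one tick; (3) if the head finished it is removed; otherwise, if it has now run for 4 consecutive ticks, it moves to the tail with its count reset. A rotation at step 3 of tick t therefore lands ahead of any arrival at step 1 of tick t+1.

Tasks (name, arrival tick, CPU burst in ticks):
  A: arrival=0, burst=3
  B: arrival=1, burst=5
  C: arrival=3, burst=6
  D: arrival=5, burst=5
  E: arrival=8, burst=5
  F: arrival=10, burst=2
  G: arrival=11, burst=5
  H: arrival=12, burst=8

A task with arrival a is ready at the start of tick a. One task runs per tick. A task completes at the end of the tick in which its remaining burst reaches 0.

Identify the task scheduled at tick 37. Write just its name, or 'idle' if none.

running at tick 37 = H

t=0: queue=[A] q_used=0 → run A
t=1: queue=[A,B] q_used=1 → run A
t=2: queue=[A,B] q_used=2 → run A
t=3: queue=[B,C] q_used=0 → run B
t=4: queue=[B,C] q_used=1 → run B
t=5: queue=[B,C,D] q_used=2 → run B
t=6: queue=[B,C,D] q_used=3 → run B
t=7: queue=[C,D,B] q_used=0 → run C
t=8: queue=[C,D,B,E] q_used=1 → run C
t=9: queue=[C,D,B,E] q_used=2 → run C
t=10: queue=[C,D,B,E,F] q_used=3 → run C
t=11: queue=[D,B,E,F,C,G] q_used=0 → run D
t=12: queue=[D,B,E,F,C,G,H] q_used=1 → run D
t=13: queue=[D,B,E,F,C,G,H] q_used=2 → run D
t=14: queue=[D,B,E,F,C,G,H] q_used=3 → run D
t=15: queue=[B,E,F,C,G,H,D] q_used=0 → run B
t=16: queue=[E,F,C,G,H,D] q_used=0 → run E
t=17: queue=[E,F,C,G,H,D] q_used=1 → run E
t=18: queue=[E,F,C,G,H,D] q_used=2 → run E
t=19: queue=[E,F,C,G,H,D] q_used=3 → run E
t=20: queue=[F,C,G,H,D,E] q_used=0 → run F
t=21: queue=[F,C,G,H,D,E] q_used=1 → run F
t=22: queue=[C,G,H,D,E] q_used=0 → run C
t=23: queue=[C,G,H,D,E] q_used=1 → run C
t=24: queue=[G,H,D,E] q_used=0 → run G
t=25: queue=[G,H,D,E] q_used=1 → run G
t=26: queue=[G,H,D,E] q_used=2 → run G
t=27: queue=[G,H,D,E] q_used=3 → run G
t=28: queue=[H,D,E,G] q_used=0 → run H
t=29: queue=[H,D,E,G] q_used=1 → run H
t=30: queue=[H,D,E,G] q_used=2 → run H
t=31: queue=[H,D,E,G] q_used=3 → run H
t=32: queue=[D,E,G,H] q_used=0 → run D
t=33: queue=[E,G,H] q_used=0 → run E
t=34: queue=[G,H] q_used=0 → run G
t=35: queue=[H] q_used=0 → run H
t=36: queue=[H] q_used=1 → run H
t=37: queue=[H] q_used=2 → run H
t=38: queue=[H] q_used=3 → run H
t=39: (idle)
t=40: (idle)
t=41: (idle)
t=42: (idle)
t=43: (idle)
t=44: (idle)
t=45: (idle)
t=46: (idle)
t=47: (idle)
t=48: (idle)
t=49: (idle)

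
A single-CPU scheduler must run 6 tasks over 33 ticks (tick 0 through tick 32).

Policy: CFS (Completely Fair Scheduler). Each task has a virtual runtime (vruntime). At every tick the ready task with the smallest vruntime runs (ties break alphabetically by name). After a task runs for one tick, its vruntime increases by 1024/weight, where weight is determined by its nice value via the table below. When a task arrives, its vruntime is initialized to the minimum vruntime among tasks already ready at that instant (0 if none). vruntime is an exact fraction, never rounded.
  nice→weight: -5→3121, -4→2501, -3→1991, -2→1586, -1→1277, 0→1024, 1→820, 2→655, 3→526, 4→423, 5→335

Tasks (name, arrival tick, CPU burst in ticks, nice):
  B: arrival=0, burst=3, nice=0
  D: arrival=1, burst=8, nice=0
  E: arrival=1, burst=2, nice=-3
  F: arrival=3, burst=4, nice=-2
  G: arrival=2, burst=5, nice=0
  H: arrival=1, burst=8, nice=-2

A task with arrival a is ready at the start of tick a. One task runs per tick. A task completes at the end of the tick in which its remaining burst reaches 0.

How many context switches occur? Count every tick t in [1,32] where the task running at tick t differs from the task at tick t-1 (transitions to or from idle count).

t=0: vr[B=0] → run B
t=1: vr[B=1 D=1 E=1 H=1] → run B
t=2: vr[B=2 D=1 E=1 G=1 H=1] → run D
t=3: vr[B=2 D=2 E=1 F=1 G=1 H=1] → run E
t=4: vr[B=2 D=2 E=3015/1991 F=1 G=1 H=1] → run F
t=5: vr[B=2 D=2 E=3015/1991 F=1305/793 G=1 H=1] → run G
t=6: vr[B=2 D=2 E=3015/1991 F=1305/793 G=2 H=1] → run H
t=7: vr[B=2 D=2 E=3015/1991 F=1305/793 G=2 H=1305/793] → run E
t=8: vr[B=2 D=2 F=1305/793 G=2 H=1305/793] → run F
t=9: vr[B=2 D=2 F=1817/793 G=2 H=1305/793] → run H
t=10: vr[B=2 D=2 F=1817/793 G=2 H=1817/793] → run B
t=11: vr[D=2 F=1817/793 G=2 H=1817/793] → run D
t=12: vr[D=3 F=1817/793 G=2 H=1817/793] → run G
t=13: vr[D=3 F=1817/793 G=3 H=1817/793] → run F
t=14: vr[D=3 F=2329/793 G=3 H=1817/793] → run H
t=15: vr[D=3 F=2329/793 G=3 H=2329/793] → run F
t=16: vr[D=3 G=3 H=2329/793] → run H
t=17: vr[D=3 G=3 H=2841/793] → run D
t=18: vr[D=4 G=3 H=2841/793] → run G
t=19: vr[D=4 G=4 H=2841/793] → run H
t=20: vr[D=4 G=4 H=3353/793] → run D
t=21: vr[D=5 G=4 H=3353/793] → run G
t=22: vr[D=5 G=5 H=3353/793] → run H
t=23: vr[D=5 G=5 H=3865/793] → run H
t=24: vr[D=5 G=5 H=4377/793] → run D
t=25: vr[D=6 G=5 H=4377/793] → run G
t=26: vr[D=6 H=4377/793] → run H
t=27: vr[D=6] → run D
t=28: vr[D=7] → run D
t=29: vr[D=8] → run D
t=30: (idle)
t=31: (idle)
t=32: (idle)

context switches = 26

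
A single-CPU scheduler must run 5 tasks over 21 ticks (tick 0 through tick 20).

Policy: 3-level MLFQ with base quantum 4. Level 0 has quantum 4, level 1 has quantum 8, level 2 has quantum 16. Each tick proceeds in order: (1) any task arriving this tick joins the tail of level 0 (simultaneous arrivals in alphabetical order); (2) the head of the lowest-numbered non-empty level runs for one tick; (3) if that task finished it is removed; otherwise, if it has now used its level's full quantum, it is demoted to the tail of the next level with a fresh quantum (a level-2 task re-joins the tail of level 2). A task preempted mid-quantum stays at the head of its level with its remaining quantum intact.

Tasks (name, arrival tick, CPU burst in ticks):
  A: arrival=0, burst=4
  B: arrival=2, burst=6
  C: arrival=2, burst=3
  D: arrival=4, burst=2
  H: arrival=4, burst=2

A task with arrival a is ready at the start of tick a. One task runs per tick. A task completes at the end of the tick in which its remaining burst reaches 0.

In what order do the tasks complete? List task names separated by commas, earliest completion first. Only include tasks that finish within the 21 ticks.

completion order = A, C, D, H, B

t=0: L0/L1/L2 = A/-/- → run A
t=1: L0/L1/L2 = A/-/- → run A
t=2: L0/L1/L2 = ABC/-/- → run A
t=3: L0/L1/L2 = ABC/-/- → run A
t=4: L0/L1/L2 = BCDH/-/- → run B
t=5: L0/L1/L2 = BCDH/-/- → run B
t=6: L0/L1/L2 = BCDH/-/- → run B
t=7: L0/L1/L2 = BCDH/-/- → run B
t=8: L0/L1/L2 = CDH/B/- → run C
t=9: L0/L1/L2 = CDH/B/- → run C
t=10: L0/L1/L2 = CDH/B/- → run C
t=11: L0/L1/L2 = DH/B/- → run D
t=12: L0/L1/L2 = DH/B/- → run D
t=13: L0/L1/L2 = H/B/- → run H
t=14: L0/L1/L2 = H/B/- → run H
t=15: L0/L1/L2 = -/B/- → run B
t=16: L0/L1/L2 = -/B/- → run B
t=17: (idle)
t=18: (idle)
t=19: (idle)
t=20: (idle)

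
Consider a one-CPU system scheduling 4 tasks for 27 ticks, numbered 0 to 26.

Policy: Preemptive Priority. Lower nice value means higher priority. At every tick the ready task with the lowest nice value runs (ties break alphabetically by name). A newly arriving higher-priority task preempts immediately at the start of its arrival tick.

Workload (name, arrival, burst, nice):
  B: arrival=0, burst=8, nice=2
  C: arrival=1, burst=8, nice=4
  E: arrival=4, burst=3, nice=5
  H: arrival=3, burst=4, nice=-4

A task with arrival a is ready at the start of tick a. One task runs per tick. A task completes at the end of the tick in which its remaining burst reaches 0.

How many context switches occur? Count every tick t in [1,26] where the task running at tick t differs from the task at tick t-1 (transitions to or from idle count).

t=0: ready={B} → run B
t=1: ready={B,C} → run B
t=2: ready={B,C} → run B
t=3: ready={B,C,H} → run H
t=4: ready={B,C,E,H} → run H
t=5: ready={B,C,E,H} → run H
t=6: ready={B,C,E,H} → run H
t=7: ready={B,C,E} → run B
t=8: ready={B,C,E} → run B
t=9: ready={B,C,E} → run B
t=10: ready={B,C,E} → run B
t=11: ready={B,C,E} → run B
t=12: ready={C,E} → run C
t=13: ready={C,E} → run C
t=14: ready={C,E} → run C
t=15: ready={C,E} → run C
t=16: ready={C,E} → run C
t=17: ready={C,E} → run C
t=18: ready={C,E} → run C
t=19: ready={C,E} → run C
t=20: ready={E} → run E
t=21: ready={E} → run E
t=22: ready={E} → run E
t=23: (idle)
t=24: (idle)
t=25: (idle)
t=26: (idle)

context switches = 5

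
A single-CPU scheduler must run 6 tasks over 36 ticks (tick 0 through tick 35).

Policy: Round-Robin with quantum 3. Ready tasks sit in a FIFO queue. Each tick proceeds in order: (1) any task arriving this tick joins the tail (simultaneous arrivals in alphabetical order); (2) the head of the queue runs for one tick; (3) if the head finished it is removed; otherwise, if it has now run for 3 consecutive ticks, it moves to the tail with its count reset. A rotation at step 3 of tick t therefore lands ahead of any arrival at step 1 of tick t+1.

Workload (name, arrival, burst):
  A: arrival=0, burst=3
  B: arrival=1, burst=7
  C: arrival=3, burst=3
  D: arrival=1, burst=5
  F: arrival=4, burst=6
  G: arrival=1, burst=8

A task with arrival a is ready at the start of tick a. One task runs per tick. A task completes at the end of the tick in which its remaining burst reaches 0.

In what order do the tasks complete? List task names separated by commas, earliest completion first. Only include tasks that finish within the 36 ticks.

t=0: queue=[A] q_used=0 → run A
t=1: queue=[A,B,D,G] q_used=1 → run A
t=2: queue=[A,B,D,G] q_used=2 → run A
t=3: queue=[B,D,G,C] q_used=0 → run B
t=4: queue=[B,D,G,C,F] q_used=1 → run B
t=5: queue=[B,D,G,C,F] q_used=2 → run B
t=6: queue=[D,G,C,F,B] q_used=0 → run D
t=7: queue=[D,G,C,F,B] q_used=1 → run D
t=8: queue=[D,G,C,F,B] q_used=2 → run D
t=9: queue=[G,C,F,B,D] q_used=0 → run G
t=10: queue=[G,C,F,B,D] q_used=1 → run G
t=11: queue=[G,C,F,B,D] q_used=2 → run G
t=12: queue=[C,F,B,D,G] q_used=0 → run C
t=13: queue=[C,F,B,D,G] q_used=1 → run C
t=14: queue=[C,F,B,D,G] q_used=2 → run C
t=15: queue=[F,B,D,G] q_used=0 → run F
t=16: queue=[F,B,D,G] q_used=1 → run F
t=17: queue=[F,B,D,G] q_used=2 → run F
t=18: queue=[B,D,G,F] q_used=0 → run B
t=19: queue=[B,D,G,F] q_used=1 → run B
t=20: queue=[B,D,G,F] q_used=2 → run B
t=21: queue=[D,G,F,B] q_used=0 → run D
t=22: queue=[D,G,F,B] q_used=1 → run D
t=23: queue=[G,F,B] q_used=0 → run G
t=24: queue=[G,F,B] q_used=1 → run G
t=25: queue=[G,F,B] q_used=2 → run G
t=26: queue=[F,B,G] q_used=0 → run F
t=27: queue=[F,B,G] q_used=1 → run F
t=28: queue=[F,B,G] q_used=2 → run F
t=29: queue=[B,G] q_used=0 → run B
t=30: queue=[G] q_used=0 → run G
t=31: queue=[G] q_used=1 → run G
t=32: (idle)
t=33: (idle)
t=34: (idle)
t=35: (idle)

completion order = A, C, D, F, B, G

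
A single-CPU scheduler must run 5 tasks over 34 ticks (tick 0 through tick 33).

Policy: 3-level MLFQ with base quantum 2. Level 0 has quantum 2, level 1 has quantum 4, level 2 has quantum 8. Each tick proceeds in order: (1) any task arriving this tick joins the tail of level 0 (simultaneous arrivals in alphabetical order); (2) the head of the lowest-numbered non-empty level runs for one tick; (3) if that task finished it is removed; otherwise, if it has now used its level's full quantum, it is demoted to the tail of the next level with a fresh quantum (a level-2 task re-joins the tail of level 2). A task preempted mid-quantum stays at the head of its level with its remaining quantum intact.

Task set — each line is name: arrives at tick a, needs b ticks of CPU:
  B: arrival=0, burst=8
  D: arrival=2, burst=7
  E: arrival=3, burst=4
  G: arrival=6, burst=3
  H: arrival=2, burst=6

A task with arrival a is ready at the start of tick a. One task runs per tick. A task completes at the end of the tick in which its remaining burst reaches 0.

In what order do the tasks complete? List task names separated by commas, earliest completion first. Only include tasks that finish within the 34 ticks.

completion order = H, E, G, B, D

t=0: L0/L1/L2 = B/-/- → run B
t=1: L0/L1/L2 = B/-/- → run B
t=2: L0/L1/L2 = DH/B/- → run D
t=3: L0/L1/L2 = DHE/B/- → run D
t=4: L0/L1/L2 = HE/BD/- → run H
t=5: L0/L1/L2 = HE/BD/- → run H
t=6: L0/L1/L2 = EG/BDH/- → run E
t=7: L0/L1/L2 = EG/BDH/- → run E
t=8: L0/L1/L2 = G/BDHE/- → run G
t=9: L0/L1/L2 = G/BDHE/- → run G
t=10: L0/L1/L2 = -/BDHEG/- → run B
t=11: L0/L1/L2 = -/BDHEG/- → run B
t=12: L0/L1/L2 = -/BDHEG/- → run B
t=13: L0/L1/L2 = -/BDHEG/- → run B
t=14: L0/L1/L2 = -/DHEG/B → run D
t=15: L0/L1/L2 = -/DHEG/B → run D
t=16: L0/L1/L2 = -/DHEG/B → run D
t=17: L0/L1/L2 = -/DHEG/B → run D
t=18: L0/L1/L2 = -/HEG/BD → run H
t=19: L0/L1/L2 = -/HEG/BD → run H
t=20: L0/L1/L2 = -/HEG/BD → run H
t=21: L0/L1/L2 = -/HEG/BD → run H
t=22: L0/L1/L2 = -/EG/BD → run E
t=23: L0/L1/L2 = -/EG/BD → run E
t=24: L0/L1/L2 = -/G/BD → run G
t=25: L0/L1/L2 = -/-/BD → run B
t=26: L0/L1/L2 = -/-/BD → run B
t=27: L0/L1/L2 = -/-/D → run D
t=28: (idle)
t=29: (idle)
t=30: (idle)
t=31: (idle)
t=32: (idle)
t=33: (idle)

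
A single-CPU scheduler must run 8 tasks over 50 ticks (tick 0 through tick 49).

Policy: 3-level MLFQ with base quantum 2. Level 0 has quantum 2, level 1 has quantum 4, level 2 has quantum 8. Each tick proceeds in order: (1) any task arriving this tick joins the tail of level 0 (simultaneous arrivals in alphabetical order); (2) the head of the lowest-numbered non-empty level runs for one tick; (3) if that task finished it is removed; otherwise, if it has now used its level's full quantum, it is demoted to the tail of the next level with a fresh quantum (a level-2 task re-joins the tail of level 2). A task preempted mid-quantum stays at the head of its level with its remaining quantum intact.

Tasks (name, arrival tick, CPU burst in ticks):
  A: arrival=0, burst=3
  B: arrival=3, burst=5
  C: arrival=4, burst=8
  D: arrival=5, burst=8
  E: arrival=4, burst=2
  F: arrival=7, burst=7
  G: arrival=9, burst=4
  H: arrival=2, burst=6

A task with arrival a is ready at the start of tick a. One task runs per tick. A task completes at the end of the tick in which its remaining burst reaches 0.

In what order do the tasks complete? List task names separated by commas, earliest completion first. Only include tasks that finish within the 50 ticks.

t=0: L0/L1/L2 = A/-/- → run A
t=1: L0/L1/L2 = A/-/- → run A
t=2: L0/L1/L2 = H/A/- → run H
t=3: L0/L1/L2 = HB/A/- → run H
t=4: L0/L1/L2 = BCE/AH/- → run B
t=5: L0/L1/L2 = BCED/AH/- → run B
t=6: L0/L1/L2 = CED/AHB/- → run C
t=7: L0/L1/L2 = CEDF/AHB/- → run C
t=8: L0/L1/L2 = EDF/AHBC/- → run E
t=9: L0/L1/L2 = EDFG/AHBC/- → run E
t=10: L0/L1/L2 = DFG/AHBC/- → run D
t=11: L0/L1/L2 = DFG/AHBC/- → run D
t=12: L0/L1/L2 = FG/AHBCD/- → run F
t=13: L0/L1/L2 = FG/AHBCD/- → run F
t=14: L0/L1/L2 = G/AHBCDF/- → run G
t=15: L0/L1/L2 = G/AHBCDF/- → run G
t=16: L0/L1/L2 = -/AHBCDFG/- → run A
t=17: L0/L1/L2 = -/HBCDFG/- → run H
t=18: L0/L1/L2 = -/HBCDFG/- → run H
t=19: L0/L1/L2 = -/HBCDFG/- → run H
t=20: L0/L1/L2 = -/HBCDFG/- → run H
t=21: L0/L1/L2 = -/BCDFG/- → run B
t=22: L0/L1/L2 = -/BCDFG/- → run B
t=23: L0/L1/L2 = -/BCDFG/- → run B
t=24: L0/L1/L2 = -/CDFG/- → run C
t=25: L0/L1/L2 = -/CDFG/- → run C
t=26: L0/L1/L2 = -/CDFG/- → run C
t=27: L0/L1/L2 = -/CDFG/- → run C
t=28: L0/L1/L2 = -/DFG/C → run D
t=29: L0/L1/L2 = -/DFG/C → run D
t=30: L0/L1/L2 = -/DFG/C → run D
t=31: L0/L1/L2 = -/DFG/C → run D
t=32: L0/L1/L2 = -/FG/CD → run F
t=33: L0/L1/L2 = -/FG/CD → run F
t=34: L0/L1/L2 = -/FG/CD → run F
t=35: L0/L1/L2 = -/FG/CD → run F
t=36: L0/L1/L2 = -/G/CDF → run G
t=37: L0/L1/L2 = -/G/CDF → run G
t=38: L0/L1/L2 = -/-/CDF → run C
t=39: L0/L1/L2 = -/-/CDF → run C
t=40: L0/L1/L2 = -/-/DF → run D
t=41: L0/L1/L2 = -/-/DF → run D
t=42: L0/L1/L2 = -/-/F → run F
t=43: (idle)
t=44: (idle)
t=45: (idle)
t=46: (idle)
t=47: (idle)
t=48: (idle)
t=49: (idle)

completion order = E, A, H, B, G, C, D, F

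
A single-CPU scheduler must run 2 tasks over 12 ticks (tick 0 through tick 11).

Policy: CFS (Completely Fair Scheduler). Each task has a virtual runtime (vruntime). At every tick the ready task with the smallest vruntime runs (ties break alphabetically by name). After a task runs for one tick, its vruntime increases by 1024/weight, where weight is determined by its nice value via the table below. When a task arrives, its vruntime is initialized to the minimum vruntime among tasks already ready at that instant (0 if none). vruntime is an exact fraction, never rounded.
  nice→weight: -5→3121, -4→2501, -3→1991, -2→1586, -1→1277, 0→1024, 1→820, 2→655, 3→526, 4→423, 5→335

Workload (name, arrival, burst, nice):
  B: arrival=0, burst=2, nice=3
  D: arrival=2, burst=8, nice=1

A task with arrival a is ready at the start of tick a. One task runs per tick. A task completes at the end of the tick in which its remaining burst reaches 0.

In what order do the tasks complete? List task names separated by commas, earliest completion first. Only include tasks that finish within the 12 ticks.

completion order = B, D

t=0: vr[B=0] → run B
t=1: vr[B=512/263] → run B
t=2: vr[D=0] → run D
t=3: vr[D=256/205] → run D
t=4: vr[D=512/205] → run D
t=5: vr[D=768/205] → run D
t=6: vr[D=1024/205] → run D
t=7: vr[D=256/41] → run D
t=8: vr[D=1536/205] → run D
t=9: vr[D=1792/205] → run D
t=10: (idle)
t=11: (idle)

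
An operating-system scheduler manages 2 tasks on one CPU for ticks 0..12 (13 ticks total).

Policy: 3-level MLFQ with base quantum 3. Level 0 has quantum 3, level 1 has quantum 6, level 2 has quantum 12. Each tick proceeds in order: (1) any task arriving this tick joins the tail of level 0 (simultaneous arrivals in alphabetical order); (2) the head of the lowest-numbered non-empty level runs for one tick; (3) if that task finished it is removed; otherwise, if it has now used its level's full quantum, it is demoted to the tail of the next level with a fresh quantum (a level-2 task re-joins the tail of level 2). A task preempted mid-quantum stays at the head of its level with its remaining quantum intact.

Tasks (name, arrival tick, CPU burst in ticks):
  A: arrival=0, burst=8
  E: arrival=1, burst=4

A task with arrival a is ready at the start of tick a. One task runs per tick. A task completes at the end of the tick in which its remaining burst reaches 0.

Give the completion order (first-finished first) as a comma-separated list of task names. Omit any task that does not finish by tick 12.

completion order = A, E

t=0: L0/L1/L2 = A/-/- → run A
t=1: L0/L1/L2 = AE/-/- → run A
t=2: L0/L1/L2 = AE/-/- → run A
t=3: L0/L1/L2 = E/A/- → run E
t=4: L0/L1/L2 = E/A/- → run E
t=5: L0/L1/L2 = E/A/- → run E
t=6: L0/L1/L2 = -/AE/- → run A
t=7: L0/L1/L2 = -/AE/- → run A
t=8: L0/L1/L2 = -/AE/- → run A
t=9: L0/L1/L2 = -/AE/- → run A
t=10: L0/L1/L2 = -/AE/- → run A
t=11: L0/L1/L2 = -/E/- → run E
t=12: (idle)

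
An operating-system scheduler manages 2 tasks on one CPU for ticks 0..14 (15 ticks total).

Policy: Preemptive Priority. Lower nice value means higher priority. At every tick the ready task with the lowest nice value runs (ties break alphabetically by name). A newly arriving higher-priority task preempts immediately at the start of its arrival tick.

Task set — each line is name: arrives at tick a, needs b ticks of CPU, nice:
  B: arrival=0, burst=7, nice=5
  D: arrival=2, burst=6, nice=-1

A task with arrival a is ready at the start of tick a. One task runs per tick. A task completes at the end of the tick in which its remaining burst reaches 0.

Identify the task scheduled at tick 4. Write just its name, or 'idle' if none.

t=0: ready={B} → run B
t=1: ready={B} → run B
t=2: ready={B,D} → run D
t=3: ready={B,D} → run D
t=4: ready={B,D} → run D
t=5: ready={B,D} → run D
t=6: ready={B,D} → run D
t=7: ready={B,D} → run D
t=8: ready={B} → run B
t=9: ready={B} → run B
t=10: ready={B} → run B
t=11: ready={B} → run B
t=12: ready={B} → run B
t=13: (idle)
t=14: (idle)

running at tick 4 = D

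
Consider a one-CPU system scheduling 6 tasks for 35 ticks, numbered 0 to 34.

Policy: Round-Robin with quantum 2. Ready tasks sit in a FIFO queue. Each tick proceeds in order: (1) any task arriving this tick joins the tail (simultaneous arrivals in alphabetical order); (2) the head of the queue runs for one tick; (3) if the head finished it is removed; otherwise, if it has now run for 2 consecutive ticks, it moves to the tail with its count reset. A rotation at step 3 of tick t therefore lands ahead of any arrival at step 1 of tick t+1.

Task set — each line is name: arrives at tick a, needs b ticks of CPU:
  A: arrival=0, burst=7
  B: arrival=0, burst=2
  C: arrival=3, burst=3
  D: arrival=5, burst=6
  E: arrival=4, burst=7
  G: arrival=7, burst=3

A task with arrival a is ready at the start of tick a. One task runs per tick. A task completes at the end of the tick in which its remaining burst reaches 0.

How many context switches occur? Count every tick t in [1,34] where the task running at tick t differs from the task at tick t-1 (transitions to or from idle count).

context switches = 16

t=0: queue=[A,B] q_used=0 → run A
t=1: queue=[A,B] q_used=1 → run A
t=2: queue=[B,A] q_used=0 → run B
t=3: queue=[B,A,C] q_used=1 → run B
t=4: queue=[A,C,E] q_used=0 → run A
t=5: queue=[A,C,E,D] q_used=1 → run A
t=6: queue=[C,E,D,A] q_used=0 → run C
t=7: queue=[C,E,D,A,G] q_used=1 → run C
t=8: queue=[E,D,A,G,C] q_used=0 → run E
t=9: queue=[E,D,A,G,C] q_used=1 → run E
t=10: queue=[D,A,G,C,E] q_used=0 → run D
t=11: queue=[D,A,G,C,E] q_used=1 → run D
t=12: queue=[A,G,C,E,D] q_used=0 → run A
t=13: queue=[A,G,C,E,D] q_used=1 → run A
t=14: queue=[G,C,E,D,A] q_used=0 → run G
t=15: queue=[G,C,E,D,A] q_used=1 → run G
t=16: queue=[C,E,D,A,G] q_used=0 → run C
t=17: queue=[E,D,A,G] q_used=0 → run E
t=18: queue=[E,D,A,G] q_used=1 → run E
t=19: queue=[D,A,G,E] q_used=0 → run D
t=20: queue=[D,A,G,E] q_used=1 → run D
t=21: queue=[A,G,E,D] q_used=0 → run A
t=22: queue=[G,E,D] q_used=0 → run G
t=23: queue=[E,D] q_used=0 → run E
t=24: queue=[E,D] q_used=1 → run E
t=25: queue=[D,E] q_used=0 → run D
t=26: queue=[D,E] q_used=1 → run D
t=27: queue=[E] q_used=0 → run E
t=28: (idle)
t=29: (idle)
t=30: (idle)
t=31: (idle)
t=32: (idle)
t=33: (idle)
t=34: (idle)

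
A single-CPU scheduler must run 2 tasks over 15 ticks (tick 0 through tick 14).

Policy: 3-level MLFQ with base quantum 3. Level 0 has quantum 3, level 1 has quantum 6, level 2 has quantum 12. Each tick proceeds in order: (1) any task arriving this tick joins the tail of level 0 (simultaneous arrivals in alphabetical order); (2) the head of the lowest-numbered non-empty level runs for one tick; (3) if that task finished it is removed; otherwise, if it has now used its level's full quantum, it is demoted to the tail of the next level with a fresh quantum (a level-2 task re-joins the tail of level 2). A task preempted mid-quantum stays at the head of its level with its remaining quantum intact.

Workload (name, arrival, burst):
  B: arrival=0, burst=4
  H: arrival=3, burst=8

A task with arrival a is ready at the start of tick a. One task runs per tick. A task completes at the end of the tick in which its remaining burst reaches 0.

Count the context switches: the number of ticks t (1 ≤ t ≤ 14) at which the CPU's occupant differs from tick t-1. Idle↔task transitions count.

context switches = 4

t=0: L0/L1/L2 = B/-/- → run B
t=1: L0/L1/L2 = B/-/- → run B
t=2: L0/L1/L2 = B/-/- → run B
t=3: L0/L1/L2 = H/B/- → run H
t=4: L0/L1/L2 = H/B/- → run H
t=5: L0/L1/L2 = H/B/- → run H
t=6: L0/L1/L2 = -/BH/- → run B
t=7: L0/L1/L2 = -/H/- → run H
t=8: L0/L1/L2 = -/H/- → run H
t=9: L0/L1/L2 = -/H/- → run H
t=10: L0/L1/L2 = -/H/- → run H
t=11: L0/L1/L2 = -/H/- → run H
t=12: (idle)
t=13: (idle)
t=14: (idle)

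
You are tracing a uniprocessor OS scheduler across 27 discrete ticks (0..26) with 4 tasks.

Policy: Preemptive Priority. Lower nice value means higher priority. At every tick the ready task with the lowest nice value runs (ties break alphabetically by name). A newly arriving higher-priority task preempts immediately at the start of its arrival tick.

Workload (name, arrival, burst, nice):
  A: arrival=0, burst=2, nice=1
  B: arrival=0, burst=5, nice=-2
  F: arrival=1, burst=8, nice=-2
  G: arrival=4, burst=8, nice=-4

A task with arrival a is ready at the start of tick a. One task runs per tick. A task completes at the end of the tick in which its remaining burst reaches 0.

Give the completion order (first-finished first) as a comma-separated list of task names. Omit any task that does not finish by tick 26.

t=0: ready={A,B} → run B
t=1: ready={A,B,F} → run B
t=2: ready={A,B,F} → run B
t=3: ready={A,B,F} → run B
t=4: ready={A,B,F,G} → run G
t=5: ready={A,B,F,G} → run G
t=6: ready={A,B,F,G} → run G
t=7: ready={A,B,F,G} → run G
t=8: ready={A,B,F,G} → run G
t=9: ready={A,B,F,G} → run G
t=10: ready={A,B,F,G} → run G
t=11: ready={A,B,F,G} → run G
t=12: ready={A,B,F} → run B
t=13: ready={A,F} → run F
t=14: ready={A,F} → run F
t=15: ready={A,F} → run F
t=16: ready={A,F} → run F
t=17: ready={A,F} → run F
t=18: ready={A,F} → run F
t=19: ready={A,F} → run F
t=20: ready={A,F} → run F
t=21: ready={A} → run A
t=22: ready={A} → run A
t=23: (idle)
t=24: (idle)
t=25: (idle)
t=26: (idle)

completion order = G, B, F, A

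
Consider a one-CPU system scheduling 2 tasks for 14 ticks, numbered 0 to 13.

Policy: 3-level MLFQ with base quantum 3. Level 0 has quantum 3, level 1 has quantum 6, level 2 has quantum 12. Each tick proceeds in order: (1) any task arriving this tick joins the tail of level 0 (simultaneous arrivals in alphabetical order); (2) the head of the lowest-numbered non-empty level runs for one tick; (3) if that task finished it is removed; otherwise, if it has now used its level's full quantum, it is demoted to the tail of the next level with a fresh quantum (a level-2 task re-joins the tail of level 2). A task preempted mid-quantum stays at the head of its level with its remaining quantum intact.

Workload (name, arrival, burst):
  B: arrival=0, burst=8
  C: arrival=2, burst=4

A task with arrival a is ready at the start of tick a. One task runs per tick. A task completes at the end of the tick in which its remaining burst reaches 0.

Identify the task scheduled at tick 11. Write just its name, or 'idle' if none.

t=0: L0/L1/L2 = B/-/- → run B
t=1: L0/L1/L2 = B/-/- → run B
t=2: L0/L1/L2 = BC/-/- → run B
t=3: L0/L1/L2 = C/B/- → run C
t=4: L0/L1/L2 = C/B/- → run C
t=5: L0/L1/L2 = C/B/- → run C
t=6: L0/L1/L2 = -/BC/- → run B
t=7: L0/L1/L2 = -/BC/- → run B
t=8: L0/L1/L2 = -/BC/- → run B
t=9: L0/L1/L2 = -/BC/- → run B
t=10: L0/L1/L2 = -/BC/- → run B
t=11: L0/L1/L2 = -/C/- → run C
t=12: (idle)
t=13: (idle)

running at tick 11 = C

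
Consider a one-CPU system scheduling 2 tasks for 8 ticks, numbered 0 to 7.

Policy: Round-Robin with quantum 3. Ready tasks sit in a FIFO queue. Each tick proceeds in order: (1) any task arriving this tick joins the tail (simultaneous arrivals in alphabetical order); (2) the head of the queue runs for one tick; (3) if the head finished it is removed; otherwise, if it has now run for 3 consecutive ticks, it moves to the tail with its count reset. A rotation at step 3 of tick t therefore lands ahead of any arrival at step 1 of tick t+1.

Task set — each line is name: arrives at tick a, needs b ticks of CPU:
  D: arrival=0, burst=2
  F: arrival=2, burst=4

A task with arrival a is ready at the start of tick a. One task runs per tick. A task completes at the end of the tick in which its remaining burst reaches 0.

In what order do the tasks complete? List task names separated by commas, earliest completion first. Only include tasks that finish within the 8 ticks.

completion order = D, F

t=0: queue=[D] q_used=0 → run D
t=1: queue=[D] q_used=1 → run D
t=2: queue=[F] q_used=0 → run F
t=3: queue=[F] q_used=1 → run F
t=4: queue=[F] q_used=2 → run F
t=5: queue=[F] q_used=0 → run F
t=6: (idle)
t=7: (idle)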